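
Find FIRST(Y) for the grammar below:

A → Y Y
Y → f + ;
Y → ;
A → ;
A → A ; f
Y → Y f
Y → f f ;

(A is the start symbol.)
To compute FIRST(Y), examine every production with Y on the left-hand side, reading each right-hand side left to right until a non-nullable symbol is reached.

From Y → f + ;:
  - f is a terminal: add 'f' and stop
From Y → ;:
  - ';' is a terminal: add ';' and stop
From Y → Y f:
  - Y is the symbol being defined: contributes nothing new
    Y is not nullable, so stop
From Y → f f ;:
  - f is a terminal: add 'f' and stop

Collecting: FIRST(Y) = { ';', 'f' }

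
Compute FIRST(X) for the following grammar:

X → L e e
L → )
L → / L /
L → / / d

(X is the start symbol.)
{ ')', '/' }

To compute FIRST(X), examine every production with X on the left-hand side, reading each right-hand side left to right until a non-nullable symbol is reached.

FIRST sets of the other non-terminals involved (by the same procedure, iterated to a fixed point):
  FIRST(L) = { ')', '/' }

From X → L e e:
  - L is a non-terminal: add FIRST(L) \ {ε} = { ')', '/' }
    L is not nullable, so stop

Collecting: FIRST(X) = { ')', '/' }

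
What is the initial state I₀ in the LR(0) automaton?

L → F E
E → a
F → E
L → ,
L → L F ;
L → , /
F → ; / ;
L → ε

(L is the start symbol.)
First, augment the grammar with L' → L
I₀ = CLOSURE({ [L' → . L] }):
  [L' → . L] has the dot before L: add [L → . F E], [L → . ,], [L → . L F ;], [L → . , /], [L → .]
  [L → . F E] has the dot before F: add [F → . E], [F → . ; / ;]
  [F → . E] has the dot before E: add [E → . a]
No further items can be added.

I₀ = { [E → . a], [F → . ; / ;], [F → . E], [L → . , /], [L → . ,], [L → . F E], [L → . L F ;], [L → .], [L' → . L] }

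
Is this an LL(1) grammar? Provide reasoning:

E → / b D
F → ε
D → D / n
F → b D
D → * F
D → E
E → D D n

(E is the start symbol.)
A grammar is LL(1) if for each non-terminal N with multiple productions, the predict sets of those productions are pairwise disjoint, where PREDICT(N → α) = (FIRST(α) \ {ε}) ∪ (FOLLOW(N) if α ⇒* ε).

Relevant sets:
  FIRST(D) = { '*', '/' }
  FIRST(E) = { '*', '/' }
  FOLLOW(F) = { $, '*', '/', 'n' }

For E:
  PREDICT(E → '/' b D) = { '/' }
  PREDICT(E → D D n) = { '*', '/' }
For F:
  PREDICT(F → ε) = { $, '*', '/', 'n' }
  PREDICT(F → b D) = { 'b' }
For D:
  PREDICT(D → D '/' n) = { '*', '/' }
  PREDICT(D → '*' F) = { '*' }
  PREDICT(D → E) = { '*', '/' }

Conflict found: Predict set conflict for E: { '/' }
The grammar is NOT LL(1).

Answer: No. Predict set conflict for E: { '/' }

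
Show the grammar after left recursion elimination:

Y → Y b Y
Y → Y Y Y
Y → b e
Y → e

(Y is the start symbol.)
Y → b e Y'
Y → e Y'
Y' → b Y Y'
Y' → Y Y Y'
Y' → ε

Y is directly left-recursive. The standard transformation for
  A → A α₁ | ... | A α_m | β₁ | ... | β_n
is
  A  → β₁ A' | ... | β_n A'
  A' → α₁ A' | ... | α_m A' | ε

Y → b e becomes Y → b e Y'
Y → e becomes Y → e Y'
Y → Y b Y becomes Y' → b Y Y'
Y → Y Y Y becomes Y' → Y Y Y'
Add Y' → ε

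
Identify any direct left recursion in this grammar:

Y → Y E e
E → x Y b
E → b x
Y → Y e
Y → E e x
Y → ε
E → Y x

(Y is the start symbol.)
Y → Y E e: LEFT RECURSIVE (starts with Y)
E → x Y b: starts with x
E → b x: starts with b
Y → Y e: LEFT RECURSIVE (starts with Y)
Y → E e x: starts with E
Y → ε: starts with ε
E → Y x: starts with Y

The grammar has direct left recursion on: Y.

Answer: Yes, Y is left-recursive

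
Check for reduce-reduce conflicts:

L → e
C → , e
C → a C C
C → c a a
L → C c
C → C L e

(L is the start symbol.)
A reduce-reduce conflict occurs when an LR(0) state has two complete items [A → α .] and [B → β .] — both call for a reduction, and with no lookahead the parser cannot choose between them.

Augment with L' → L and build the canonical LR(0) collection (I0 = CLOSURE({[L' → . L]}), then GOTO on every symbol after a dot until no new states appear). It has 15 states:
  I0: { [C → . , e], [C → . C L e], [C → . a C C], [C → . c a a], [L → . C c], [L → . e], [L' → . L] }  — shift
  I1: { [C → , . e] }  — shift
  I2: { [C → . , e], [C → . C L e], [C → . a C C], [C → . c a a], [C → C . L e], [L → . C c], [L → . e], [L → C . c] }  — shift
  I3: { [L' → L .] }  — accept
  I4: { [C → . , e], [C → . C L e], [C → . a C C], [C → . c a a], [C → a . C C] }  — shift
  I5: { [C → c . a a] }  — shift
  I6: { [L → e .] }  — reduce
  I7: { [C → c a . a] }  — shift
  I8: { [C → c a a .] }  — reduce
  I9: { [C → . , e], [C → . C L e], [C → . a C C], [C → . c a a], [C → C . L e], [C → a C . C], [L → . C c], [L → . e] }  — shift
  I10: { [C → . , e], [C → . C L e], [C → . a C C], [C → . c a a], [C → C . L e], [C → a C C .], [L → . C c], [L → . e], [L → C . c] }  — shift, reduce
  I11: { [C → C L . e] }  — shift
  I12: { [C → C L e .] }  — reduce
  I13: { [C → c . a a], [L → C c .] }  — shift, reduce
  I14: { [C → , e .] }  — reduce

No state contains more than one complete item.

Answer: No reduce-reduce conflicts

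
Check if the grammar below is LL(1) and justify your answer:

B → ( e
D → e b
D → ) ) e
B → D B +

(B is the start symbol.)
A grammar is LL(1) if for each non-terminal N with multiple productions, the predict sets of those productions are pairwise disjoint, where PREDICT(N → α) = (FIRST(α) \ {ε}) ∪ (FOLLOW(N) if α ⇒* ε).

Relevant sets:
  FIRST(D) = { ')', 'e' }

For B:
  PREDICT(B → '(' e) = { '(' }
  PREDICT(B → D B '+') = { ')', 'e' }
For D:
  PREDICT(D → e b) = { 'e' }
  PREDICT(D → ')' ')' e) = { ')' }

All predict sets are disjoint. The grammar IS LL(1).

Answer: Yes, the grammar is LL(1).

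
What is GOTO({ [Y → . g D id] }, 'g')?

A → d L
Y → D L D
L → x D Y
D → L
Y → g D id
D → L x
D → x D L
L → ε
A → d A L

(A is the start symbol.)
{ [D → . L x], [D → . L], [D → . x D L], [L → . x D Y], [L → .], [Y → g . D id] }

GOTO(I, 'g') = CLOSURE({ [A → αX.β] : [A → α.Xβ] ∈ I, X = 'g' })

Items with dot before 'g', with the dot advanced:
  [Y → . g D id] → [Y → g . D id]
Closure of the advanced items:
  [Y → g . D id] has the dot before D: add [D → . L], [D → . L x], [D → . x D L]
  [D → . L] has the dot before L: add [L → . x D Y], [L → .]

GOTO = { [D → . L x], [D → . L], [D → . x D L], [L → . x D Y], [L → .], [Y → g . D id] }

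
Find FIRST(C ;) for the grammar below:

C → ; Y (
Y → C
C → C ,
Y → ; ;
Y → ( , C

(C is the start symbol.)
FIRST sets of the non-terminals involved (from the grammar, by fixed-point iteration):
  FIRST(C) = { ';' }

To compute FIRST(C ;), process the symbols left to right:
Symbol C is a non-terminal. Add FIRST(C) \ {ε} = { ';' }
C is not nullable (ε ∉ FIRST(C)), so stop here.
FIRST(C ;) = { ';' }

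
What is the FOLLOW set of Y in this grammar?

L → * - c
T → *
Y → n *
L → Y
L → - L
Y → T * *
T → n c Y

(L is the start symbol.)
In L → Y: Y is at the end, add FOLLOW(L)
In T → n c Y: Y is at the end, add FOLLOW(T)

The FOLLOW sets referred to above (computed the same way, to a fixed point):
  FOLLOW(L) = { $ }
  FOLLOW(T) = { '*' }

Taking the union: FOLLOW(Y) = { $, '*' }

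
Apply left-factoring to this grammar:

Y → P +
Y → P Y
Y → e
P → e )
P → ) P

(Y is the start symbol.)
Left-factoring transforms A → αβ₁ | αβ₂ into A → αA' and A' → β₁ | β₂
(α is the longest common prefix among the alternatives). Repeat until
no nonterminal has two alternatives with a common prefix.

Round 1: Y has alternatives sharing prefix 'P'. Introduce Y': Y → P Y'
  Add: Y' → +
  Add: Y' → Y

No remaining common prefixes — done.

Resulting grammar:
Y → P Y'
Y' → +
Y' → Y
Y → e
P → e )
P → ) P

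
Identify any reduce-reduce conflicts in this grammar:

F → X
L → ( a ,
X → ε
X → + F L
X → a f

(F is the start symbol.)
No reduce-reduce conflicts

Augment with F' → F and build the canonical LR(0) collection (I0 = CLOSURE({[F' → . F]}), then GOTO on every symbol after a dot until no new states appear). It has 11 states:
  I0: { [F → . X], [F' → . F], [X → . + F L], [X → . a f], [X → .] }  — shift, reduce
  I1: { [F → . X], [X → + . F L], [X → . + F L], [X → . a f], [X → .] }  — shift, reduce
  I2: { [F' → F .] }  — accept
  I3: { [F → X .] }  — reduce
  I4: { [X → a . f] }  — shift
  I5: { [X → a f .] }  — reduce
  I6: { [L → . ( a ,], [X → + F . L] }  — shift
  I7: { [L → ( . a ,] }  — shift
  I8: { [X → + F L .] }  — reduce
  I9: { [L → ( a . ,] }  — shift
  I10: { [L → ( a , .] }  — reduce

No state contains more than one complete item.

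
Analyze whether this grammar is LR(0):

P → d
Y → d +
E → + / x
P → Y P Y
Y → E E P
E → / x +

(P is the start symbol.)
No. Shift-reduce conflict between [P → d .] and [Y → d . +]

A grammar is LR(0) if no state in the canonical LR(0) collection has:
  - both a shift item (dot before a terminal) and a complete item (shift-reduce conflict), or
  - two or more complete items (reduce-reduce conflict; the accept item [P' → P .] counts as a complete item here).

Augment with P' → P and build the canonical LR(0) collection (I0 = CLOSURE({[P' → . P]}), then GOTO on every symbol after a dot until no new states appear). It has 17 states:
  I0: { [E → . + / x], [E → . / x +], [P → . Y P Y], [P → . d], [P' → . P], [Y → . E E P], [Y → . d +] }  — shift
  I1: { [E → + . / x] }  — shift
  I2: { [E → / . x +] }  — shift
  I3: { [E → . + / x], [E → . / x +], [Y → E . E P] }  — shift
  I4: { [P' → P .] }  — accept
  I5: { [E → . + / x], [E → . / x +], [P → . Y P Y], [P → . d], [P → Y . P Y], [Y → . E E P], [Y → . d +] }  — shift
  I6: { [P → d .], [Y → d . +] }  — shift, reduce
  I7: { [Y → d + .] }  — reduce
  I8: { [E → . + / x], [E → . / x +], [P → Y P . Y], [Y → . E E P], [Y → . d +] }  — shift
  I9: { [P → Y P Y .] }  — reduce
  I10: { [Y → d . +] }  — shift
  I11: { [E → . + / x], [E → . / x +], [P → . Y P Y], [P → . d], [Y → . E E P], [Y → . d +], [Y → E E . P] }  — shift
  I12: { [Y → E E P .] }  — reduce
  I13: { [E → / x . +] }  — shift
  I14: { [E → / x + .] }  — reduce
  I15: { [E → + / . x] }  — shift
  I16: { [E → + / x .] }  — reduce

Conflict in state I6:
  Shift-reduce conflict between [P → d .] and [Y → d . +]
So the grammar is NOT LR(0).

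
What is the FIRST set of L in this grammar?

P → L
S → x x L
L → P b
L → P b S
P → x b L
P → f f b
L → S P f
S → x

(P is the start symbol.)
{ 'f', 'x' }

To compute FIRST(L), examine every production with L on the left-hand side, reading each right-hand side left to right until a non-nullable symbol is reached.

FIRST sets of the other non-terminals involved (by the same procedure, iterated to a fixed point):
  FIRST(P) = { 'f', 'x' }
  FIRST(S) = { 'x' }

From L → P b:
  - P is a non-terminal: add FIRST(P) \ {ε} = { 'f', 'x' }
    P is not nullable, so stop
From L → P b S:
  - P is a non-terminal: add FIRST(P) \ {ε} = { 'f', 'x' }
    P is not nullable, so stop
From L → S P f:
  - S is a non-terminal: add FIRST(S) \ {ε} = { 'x' }
    S is not nullable, so stop

Collecting: FIRST(L) = { 'f', 'x' }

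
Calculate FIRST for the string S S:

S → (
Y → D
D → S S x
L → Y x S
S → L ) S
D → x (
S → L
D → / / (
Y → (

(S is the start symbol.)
FIRST sets of the non-terminals involved (from the grammar, by fixed-point iteration):
  FIRST(S) = { '(', '/', 'x' }

To compute FIRST(S S), process the symbols left to right:
Symbol S is a non-terminal. Add FIRST(S) \ {ε} = { '(', '/', 'x' }
S is not nullable (ε ∉ FIRST(S)), so stop here.
FIRST(S S) = { '(', '/', 'x' }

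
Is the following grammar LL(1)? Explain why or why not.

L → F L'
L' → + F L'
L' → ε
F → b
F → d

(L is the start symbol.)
A grammar is LL(1) if for each non-terminal N with multiple productions, the predict sets of those productions are pairwise disjoint, where PREDICT(N → α) = (FIRST(α) \ {ε}) ∪ (FOLLOW(N) if α ⇒* ε).

Relevant sets:
  FOLLOW(L') = { $ }

For L':
  PREDICT(L' → '+' F L') = { '+' }
  PREDICT(L' → ε) = { $ }
For F:
  PREDICT(F → b) = { 'b' }
  PREDICT(F → d) = { 'd' }
L has a single production, so nothing to check there.

All predict sets are disjoint. The grammar IS LL(1).

Answer: Yes, the grammar is LL(1).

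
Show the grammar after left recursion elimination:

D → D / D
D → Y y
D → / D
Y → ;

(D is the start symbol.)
D → Y y D'
D → / D D'
D' → / D D'
D' → ε
Y → ;

D is directly left-recursive. The standard transformation for
  A → A α₁ | ... | A α_m | β₁ | ... | β_n
is
  A  → β₁ A' | ... | β_n A'
  A' → α₁ A' | ... | α_m A' | ε

D → Y y becomes D → Y y D'
D → / D becomes D → / D D'
D → D / D becomes D' → / D D'
Add D' → ε

Productions for other non-terminals are unchanged:
  Y → ;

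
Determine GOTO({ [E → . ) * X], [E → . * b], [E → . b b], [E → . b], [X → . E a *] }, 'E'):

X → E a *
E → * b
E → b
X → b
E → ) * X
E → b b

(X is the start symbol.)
{ [X → E . a *] }

GOTO(I, 'E') = CLOSURE({ [A → αX.β] : [A → α.Xβ] ∈ I, X = 'E' })

Items with dot before 'E', with the dot advanced:
  [X → . E a *] → [X → E . a *]
Closure adds nothing (no advanced item has the dot before a non-terminal).

GOTO = { [X → E . a *] }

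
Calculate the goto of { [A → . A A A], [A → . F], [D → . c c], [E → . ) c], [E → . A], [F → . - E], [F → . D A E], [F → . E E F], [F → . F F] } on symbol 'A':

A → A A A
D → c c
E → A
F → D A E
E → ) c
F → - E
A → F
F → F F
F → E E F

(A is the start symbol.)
GOTO(I, 'A') = CLOSURE({ [A → αX.β] : [A → α.Xβ] ∈ I, X = 'A' })

Items with dot before 'A', with the dot advanced:
  [A → . A A A] → [A → A . A A]
  [E → . A] → [E → A .]
Closure of the advanced items:
  [A → A . A A] has the dot before A: add [A → . A A A], [A → . F]
  [A → . F] has the dot before F: add [F → . D A E], [F → . - E], [F → . F F], [F → . E E F]
  [F → . D A E] has the dot before D: add [D → . c c]
  [F → . E E F] has the dot before E: add [E → . A], [E → . ) c]

GOTO = { [A → . A A A], [A → . F], [A → A . A A], [D → . c c], [E → . ) c], [E → . A], [E → A .], [F → . - E], [F → . D A E], [F → . E E F], [F → . F F] }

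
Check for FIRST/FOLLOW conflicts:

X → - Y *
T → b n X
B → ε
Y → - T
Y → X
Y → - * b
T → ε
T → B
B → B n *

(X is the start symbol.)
Nullable non-terminals: B, T.
FIRST sets used below: FIRST(B) = { 'n', ε }

B: nullable alternative(s) B → ε; FOLLOW(B) = { '*', 'n' }
  B → ε: FIRST \ {ε} = { } — this is the only nullable alternative, skip
  B → B n *: FIRST \ {ε} = { 'n' } — overlaps FOLLOW(B) on { 'n' }: CONFLICT

T: nullable alternative(s) T → ε, T → B; FOLLOW(T) = { '*' }
  T → b n X: FIRST \ {ε} = { 'b' } — disjoint from FOLLOW(T)
  T → ε: FIRST \ {ε} = { } — disjoint from FOLLOW(T)
  T → B: FIRST \ {ε} = { 'n' } — disjoint from FOLLOW(T)

X, Y have no nullable alternative, so no FIRST/FOLLOW check is needed there.

So the grammar has 1 FIRST/FOLLOW conflict (marked CONFLICT above).

Answer: Yes. B → B n '*' with FOLLOW(B) on { 'n' }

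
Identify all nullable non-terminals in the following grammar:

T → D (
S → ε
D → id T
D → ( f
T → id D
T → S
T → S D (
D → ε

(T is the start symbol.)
A non-terminal is nullable if it can derive ε (the empty string): either it has an ε-production, or it has a production whose right-hand side consists entirely of nullable non-terminals.

ε-productions: S → ε, D → ε
So S, D are immediately nullable.
T → S: every symbol on the right is nullable, so T is nullable too.
Every non-terminal is now nullable.
Nullable = { 'D', 'S', 'T' }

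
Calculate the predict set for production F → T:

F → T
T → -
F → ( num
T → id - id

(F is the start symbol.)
{ '-', 'id' }

PREDICT(F → T) = (FIRST(RHS) \ {ε}) ∪ (FOLLOW(F) if ε ∈ FIRST(RHS), i.e. RHS ⇒* ε)
FIRST(T) = { '-', 'id' }
FIRST(T) = { '-', 'id' }
ε ∉ FIRST(T), so FOLLOW(F) is not added.
PREDICT(F → T) = { '-', 'id' }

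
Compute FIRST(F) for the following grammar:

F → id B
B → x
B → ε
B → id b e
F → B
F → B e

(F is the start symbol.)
To compute FIRST(F), examine every production with F on the left-hand side, reading each right-hand side left to right until a non-nullable symbol is reached.

FIRST sets of the other non-terminals involved (by the same procedure, iterated to a fixed point):
  FIRST(B) = { 'id', 'x', ε }

From F → id B:
  - id is a terminal: add 'id' and stop
From F → B:
  - B is a non-terminal: add FIRST(B) \ {ε} = { 'id', 'x' }
    B is nullable and nothing follows, so the whole right-hand side can vanish: ε ∈ FIRST(F)
From F → B e:
  - B is a non-terminal: add FIRST(B) \ {ε} = { 'id', 'x' }
    B is nullable, so continue to the next symbol
  - e is a terminal: add 'e' and stop

Collecting: FIRST(F) = { 'e', 'id', 'x', ε }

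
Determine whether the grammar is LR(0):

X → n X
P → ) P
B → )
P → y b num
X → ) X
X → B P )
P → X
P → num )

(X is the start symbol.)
A grammar is LR(0) if no state in the canonical LR(0) collection has:
  - both a shift item (dot before a terminal) and a complete item (shift-reduce conflict), or
  - two or more complete items (reduce-reduce conflict; the accept item [X' → X .] counts as a complete item here).

Augment with X' → X and build the canonical LR(0) collection (I0 = CLOSURE({[X' → . X]}), then GOTO on every symbol after a dot until no new states appear). It has 18 states:
  I0: { [B → . )], [X → . ) X], [X → . B P )], [X → . n X], [X' → . X] }  — shift
  I1: { [B → ) .], [B → . )], [X → ) . X], [X → . ) X], [X → . B P )], [X → . n X] }  — shift, reduce
  I2: { [B → . )], [P → . ) P], [P → . X], [P → . num )], [P → . y b num], [X → . ) X], [X → . B P )], [X → . n X], [X → B . P )] }  — shift
  I3: { [X' → X .] }  — accept
  I4: { [B → . )], [X → . ) X], [X → . B P )], [X → . n X], [X → n . X] }  — shift
  I5: { [X → n X .] }  — reduce
  I6: { [B → ) .], [B → . )], [P → ) . P], [P → . ) P], [P → . X], [P → . num )], [P → . y b num], [X → ) . X], [X → . ) X], [X → . B P )], [X → . n X] }  — shift, reduce
  I7: { [X → B P . )] }  — shift
  I8: { [P → X .] }  — reduce
  I9: { [P → num . )] }  — shift
  I10: { [P → y . b num] }  — shift
  I11: { [P → y b . num] }  — shift
  I12: { [P → y b num .] }  — reduce
  I13: { [P → num ) .] }  — reduce
  I14: { [X → B P ) .] }  — reduce
  I15: { [P → ) P .] }  — reduce
  I16: { [P → X .], [X → ) X .] }  — 2 reduces
  I17: { [X → ) X .] }  — reduce

Conflict in state I1:
  Shift-reduce conflict between [B → ) .] and [B → . )]
So the grammar is NOT LR(0).

Answer: No. Shift-reduce conflict between [B → ) .] and [B → . )]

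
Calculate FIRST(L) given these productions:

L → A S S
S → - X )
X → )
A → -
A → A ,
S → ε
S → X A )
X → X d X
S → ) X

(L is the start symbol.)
FIRST sets of the other non-terminals involved (by the same procedure, iterated to a fixed point):
  FIRST(A) = { '-' }

From L → A S S:
  - A is a non-terminal: add FIRST(A) \ {ε} = { '-' }
    A is not nullable, so stop

Collecting: FIRST(L) = { '-' }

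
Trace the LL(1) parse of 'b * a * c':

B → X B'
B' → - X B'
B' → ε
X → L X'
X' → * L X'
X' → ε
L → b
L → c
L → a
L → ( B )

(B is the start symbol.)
LL(1) parsing maintains a stack (initially the start symbol over $) and the input. At each step: if the stack top is a terminal, match it against the current input token; if it is a non-terminal N, replace it with the RHS of M[N, lookahead] (the unique production whose predict set contains the lookahead).

Stack is shown with the top on the left.

Stack        Input        Action
--------------------------------
B $          b * a * c $  output B → X B'
X B' $       b * a * c $  output X → L X'
L X' B' $    b * a * c $  output L → b
b X' B' $    b * a * c $  match 'b'
X' B' $      * a * c $    output X' → * L X'
* L X' B' $  * a * c $    match '*'
L X' B' $    a * c $      output L → a
a X' B' $    a * c $      match 'a'
X' B' $      * c $        output X' → * L X'
* L X' B' $  * c $        match '*'
L X' B' $    c $          output L → c
c X' B' $    c $          match 'c'
X' B' $      $            output X' → ε
B' $         $            output B' → ε
$            $            accept

The string is accepted.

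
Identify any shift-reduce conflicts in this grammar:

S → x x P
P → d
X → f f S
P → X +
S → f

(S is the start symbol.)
No shift-reduce conflicts

A shift-reduce conflict occurs when an LR(0) state has both:
  - a complete (reduce) item [A → α .] (dot at the end), and
  - a shift item [B → β . c γ] (dot before a terminal).

Augment with S' → S and build the canonical LR(0) collection (I0 = CLOSURE({[S' → . S]}), then GOTO on every symbol after a dot until no new states appear). It has 12 states:
  I0: { [S → . f], [S → . x x P], [S' → . S] }  — shift
  I1: { [S' → S .] }  — accept
  I2: { [S → f .] }  — reduce
  I3: { [S → x . x P] }  — shift
  I4: { [P → . X +], [P → . d], [S → x x . P], [X → . f f S] }  — shift
  I5: { [S → x x P .] }  — reduce
  I6: { [P → X . +] }  — shift
  I7: { [P → d .] }  — reduce
  I8: { [X → f . f S] }  — shift
  I9: { [S → . f], [S → . x x P], [X → f f . S] }  — shift
  I10: { [X → f f S .] }  — reduce
  I11: { [P → X + .] }  — reduce

No state contains both a complete item and a shift item.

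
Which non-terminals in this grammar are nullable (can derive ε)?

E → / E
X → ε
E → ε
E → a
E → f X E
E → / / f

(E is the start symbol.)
ε-productions: X → ε, E → ε
So X, E are immediately nullable.
Every non-terminal is now nullable.
Nullable = { 'E', 'X' }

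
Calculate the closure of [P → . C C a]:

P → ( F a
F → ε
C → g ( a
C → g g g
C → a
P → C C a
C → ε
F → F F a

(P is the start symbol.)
{ [C → . a], [C → . g ( a], [C → . g g g], [C → .], [P → . C C a] }

To compute CLOSURE, for each item [A → α.Bβ] where B is a non-terminal, add [B → .γ] for all productions B → γ; repeat for the newly added items until nothing changes.

Start with: [P → . C C a]
  [P → . C C a] has the dot before C: add [C → . g ( a], [C → . g g g], [C → . a], [C → .]
No further items can be added.

CLOSURE = { [C → . a], [C → . g ( a], [C → . g g g], [C → .], [P → . C C a] }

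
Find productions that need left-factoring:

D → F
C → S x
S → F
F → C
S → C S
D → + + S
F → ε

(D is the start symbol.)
Left-factoring is needed when two productions for the same non-terminal
share a common prefix on the right-hand side.

Productions for D:
  D → F
  D → + + S
Productions for S:
  S → F
  S → C S
Productions for F:
  F → C
  F → ε

No common prefixes found.

Answer: No, left-factoring is not needed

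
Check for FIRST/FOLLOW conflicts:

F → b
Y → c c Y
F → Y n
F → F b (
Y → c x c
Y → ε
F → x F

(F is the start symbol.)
A FIRST/FOLLOW conflict occurs when a non-terminal N has a nullable alternative N → β (β ⇒* ε) and another alternative N → α with FIRST(α) ∩ FOLLOW(N) ≠ ∅: on such a lookahead the parser cannot decide between expanding α and letting N vanish via β.

Nullable non-terminals: Y.

Y: nullable alternative(s) Y → ε; FOLLOW(Y) = { 'n' }
  Y → c c Y: FIRST \ {ε} = { 'c' } — disjoint from FOLLOW(Y)
  Y → c x c: FIRST \ {ε} = { 'c' } — disjoint from FOLLOW(Y)
  Y → ε: FIRST \ {ε} = { } — this is the only nullable alternative, skip

F has no nullable alternative, so no FIRST/FOLLOW check is needed there.

No FIRST/FOLLOW conflicts found.

Answer: No FIRST/FOLLOW conflicts.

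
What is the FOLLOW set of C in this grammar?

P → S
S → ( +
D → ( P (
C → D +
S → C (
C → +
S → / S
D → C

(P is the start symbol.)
{ '(', '+' }

To compute FOLLOW(C), find every occurrence of C on a right-hand side N → α C β: add FIRST(β) \ {ε}, and if β is empty or nullable also add FOLLOW(N). Iterate to a fixed point.

In S → C (: C is followed by '(', add FIRST('(') \ {ε} = { '(' }
In D → C: C is at the end, add FOLLOW(D)

The FOLLOW sets referred to above (computed the same way, to a fixed point):
  FOLLOW(D) = { '+' }

Taking the union: FOLLOW(C) = { '(', '+' }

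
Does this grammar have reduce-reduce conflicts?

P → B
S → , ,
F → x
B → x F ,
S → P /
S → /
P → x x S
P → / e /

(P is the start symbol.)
Augment with P' → P and build the canonical LR(0) collection (I0 = CLOSURE({[P' → . P]}), then GOTO on every symbol after a dot until no new states appear). It has 16 states:
  I0: { [B → . x F ,], [P → . / e /], [P → . B], [P → . x x S], [P' → . P] }  — shift
  I1: { [P → / . e /] }  — shift
  I2: { [P → B .] }  — reduce
  I3: { [P' → P .] }  — accept
  I4: { [B → x . F ,], [F → . x], [P → x . x S] }  — shift
  I5: { [B → x F . ,] }  — shift
  I6: { [B → . x F ,], [F → x .], [P → . / e /], [P → . B], [P → . x x S], [P → x x . S], [S → . , ,], [S → . /], [S → . P /] }  — shift, reduce
  I7: { [S → , . ,] }  — shift
  I8: { [P → / . e /], [S → / .] }  — shift, reduce
  I9: { [S → P . /] }  — shift
  I10: { [P → x x S .] }  — reduce
  I11: { [S → P / .] }  — reduce
  I12: { [P → / e . /] }  — shift
  I13: { [P → / e / .] }  — reduce
  I14: { [S → , , .] }  — reduce
  I15: { [B → x F , .] }  — reduce

No state contains more than one complete item.

Answer: No reduce-reduce conflicts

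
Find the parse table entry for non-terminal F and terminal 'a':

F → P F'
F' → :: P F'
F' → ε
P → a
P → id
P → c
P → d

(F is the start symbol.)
F → P F'

To find M[F, 'a'], we find productions for F where 'a' is in the predict set (PREDICT(N → α) = (FIRST(α) \ {ε}) ∪ (FOLLOW(N) if α ⇒* ε)).

Relevant sets:
  FIRST(P) = { 'a', 'c', 'd', 'id' }

F → P F': PREDICT = { 'a', 'c', 'd', 'id' }
  'a' is in predict set, so this production goes in M[F, 'a']

M[F, 'a'] = F → P F'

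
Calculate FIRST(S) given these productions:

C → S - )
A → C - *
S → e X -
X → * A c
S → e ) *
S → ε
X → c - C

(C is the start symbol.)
To compute FIRST(S), examine every production with S on the left-hand side, reading each right-hand side left to right until a non-nullable symbol is reached.

From S → e X -:
  - e is a terminal: add 'e' and stop
From S → e ) *:
  - e is a terminal: add 'e' and stop
From S → ε:
  - ε-production, so ε ∈ FIRST(S)

Collecting: FIRST(S) = { 'e', ε }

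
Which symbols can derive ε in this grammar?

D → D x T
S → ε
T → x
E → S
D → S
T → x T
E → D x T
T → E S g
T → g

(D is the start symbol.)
A non-terminal is nullable if it can derive ε (the empty string): either it has an ε-production, or it has a production whose right-hand side consists entirely of nullable non-terminals.

ε-productions: S → ε
So S is immediately nullable.
E → S: every symbol on the right is nullable, so E is nullable too.
D → S: every symbol on the right is nullable, so D is nullable too.
No further non-terminal can be added: every production for the remaining non-terminals contains a terminal or a non-nullable non-terminal.
Nullable = { 'D', 'E', 'S' }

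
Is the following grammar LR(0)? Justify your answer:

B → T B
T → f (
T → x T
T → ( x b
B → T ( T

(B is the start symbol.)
A grammar is LR(0) if no state in the canonical LR(0) collection has:
  - both a shift item (dot before a terminal) and a complete item (shift-reduce conflict), or
  - two or more complete items (reduce-reduce conflict; the accept item [B' → B .] counts as a complete item here).

Augment with B' → B and build the canonical LR(0) collection (I0 = CLOSURE({[B' → . B]}), then GOTO on every symbol after a dot until no new states appear). It has 14 states:
  I0: { [B → . T ( T], [B → . T B], [B' → . B], [T → . ( x b], [T → . f (], [T → . x T] }  — shift
  I1: { [T → ( . x b] }  — shift
  I2: { [B' → B .] }  — accept
  I3: { [B → . T ( T], [B → . T B], [B → T . ( T], [B → T . B], [T → . ( x b], [T → . f (], [T → . x T] }  — shift
  I4: { [T → f . (] }  — shift
  I5: { [T → . ( x b], [T → . f (], [T → . x T], [T → x . T] }  — shift
  I6: { [T → x T .] }  — reduce
  I7: { [T → f ( .] }  — reduce
  I8: { [B → T ( . T], [T → ( . x b], [T → . ( x b], [T → . f (], [T → . x T] }  — shift
  I9: { [B → T B .] }  — reduce
  I10: { [B → T ( T .] }  — reduce
  I11: { [T → ( x . b], [T → . ( x b], [T → . f (], [T → . x T], [T → x . T] }  — shift
  I12: { [T → ( x b .] }  — reduce
  I13: { [T → ( x . b] }  — shift

Every state is either a pure shift/goto state or contains exactly one complete item and nothing to shift — no conflicts. The grammar is LR(0).

Answer: Yes, the grammar is LR(0)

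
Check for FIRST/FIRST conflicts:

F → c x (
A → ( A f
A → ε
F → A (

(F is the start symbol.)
FIRST sets of the non-terminals at (or reachable through a nullable prefix from) the front of some alternative:
  FIRST(A) = { '(', ε }

Productions for F:
  F → c x (: FIRST = { 'c' }
  F → A (: FIRST = { '(' }
Productions for A:
  A → ( A f: FIRST = { '(' }
  A → ε: FIRST = { ε }

All alternatives of each non-terminal have pairwise disjoint FIRST sets.

Answer: No FIRST/FIRST conflicts.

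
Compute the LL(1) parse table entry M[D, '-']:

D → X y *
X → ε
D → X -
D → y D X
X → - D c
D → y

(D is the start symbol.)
D → X y *, D → X -

To find M[D, '-'], we find productions for D where '-' is in the predict set (PREDICT(N → α) = (FIRST(α) \ {ε}) ∪ (FOLLOW(N) if α ⇒* ε)).

Relevant sets:
  FIRST(X) = { '-', ε }

D → X y *: PREDICT = { '-', 'y' }
  '-' is in predict set, so this production goes in M[D, '-']
D → X -: PREDICT = { '-' }
  '-' is in predict set, so this production goes in M[D, '-']
D → y D X: PREDICT = { 'y' }
D → y: PREDICT = { 'y' }

M[D, '-'] = D → X y *, D → X -  (a multiply-defined cell — the grammar is not LL(1))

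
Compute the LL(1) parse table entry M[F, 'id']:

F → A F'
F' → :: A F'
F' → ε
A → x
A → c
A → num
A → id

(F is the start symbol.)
F → A F'

To find M[F, 'id'], we find productions for F where 'id' is in the predict set (PREDICT(N → α) = (FIRST(α) \ {ε}) ∪ (FOLLOW(N) if α ⇒* ε)).

Relevant sets:
  FIRST(A) = { 'c', 'id', 'num', 'x' }

F → A F': PREDICT = { 'c', 'id', 'num', 'x' }
  'id' is in predict set, so this production goes in M[F, 'id']

M[F, 'id'] = F → A F'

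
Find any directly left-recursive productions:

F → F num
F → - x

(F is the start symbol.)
Direct left recursion occurs when N → N α for some non-terminal N (the right-hand side begins with the left-hand side itself).

F → F num: LEFT RECURSIVE (starts with F)
F → - x: starts with '-'

The grammar has direct left recursion on: F.

Answer: Yes, F is left-recursive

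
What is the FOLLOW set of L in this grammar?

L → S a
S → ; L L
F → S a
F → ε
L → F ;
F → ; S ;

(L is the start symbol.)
To compute FOLLOW(L), find every occurrence of L on a right-hand side N → α L β: add FIRST(β) \ {ε}, and if β is empty or nullable also add FOLLOW(N). Iterate to a fixed point.

L is the start symbol, so $ ∈ FOLLOW(L).
In S → ; L L: L is followed by L, add FIRST(L) \ {ε} = { ';' }
In S → ; L L: L is at the end, add FOLLOW(S)

The FOLLOW sets referred to above (computed the same way, to a fixed point):
  FOLLOW(S) = { ';', 'a' }

Taking the union: FOLLOW(L) = { $, ';', 'a' }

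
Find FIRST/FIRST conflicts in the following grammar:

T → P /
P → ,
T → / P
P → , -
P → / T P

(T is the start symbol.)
A FIRST/FIRST conflict occurs when two productions N → α and N → β for the same non-terminal have FIRST(α) ∩ FIRST(β) ≠ ∅ (with ε ∈ FIRST of a nullable right-hand side, so two nullable alternatives also conflict).

FIRST sets of the non-terminals at (or reachable through a nullable prefix from) the front of some alternative:
  FIRST(P) = { ',', '/' }

Productions for T:
  T → P /: FIRST = { ',', '/' }
  T → / P: FIRST = { '/' }
Productions for P:
  P → ,: FIRST = { ',' }
  P → , -: FIRST = { ',' }
  P → / T P: FIRST = { '/' }

Conflict for T: T → P / and T → / P
  Overlap: { '/' }
Conflict for P: P → , and P → , -
  Overlap: { ',' }

Answer: Yes. T → P '/' / T → '/' P on { '/' }; P → ',' / P → ',' '-' on { ',' }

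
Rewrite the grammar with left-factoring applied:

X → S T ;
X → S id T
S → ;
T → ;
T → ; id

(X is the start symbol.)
X → S X'
X' → T ;
X' → id T
S → ;
T → ; T'
T' → ε
T' → id

Left-factoring transforms A → αβ₁ | αβ₂ into A → αA' and A' → β₁ | β₂
(α is the longest common prefix among the alternatives). Repeat until
no nonterminal has two alternatives with a common prefix.

Round 1: X has alternatives sharing prefix 'S'. Introduce X': X → S X'
  Add: X' → T ;
  Add: X' → id T

Round 2: T has alternatives sharing prefix ';'. Introduce T': T → ; T'
  Add: T' → ε
  Add: T' → id

No remaining common prefixes — done.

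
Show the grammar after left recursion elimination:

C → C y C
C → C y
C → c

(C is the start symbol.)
C is directly left-recursive. The standard transformation for
  A → A α₁ | ... | A α_m | β₁ | ... | β_n
is
  A  → β₁ A' | ... | β_n A'
  A' → α₁ A' | ... | α_m A' | ε

C → c becomes C → c C'
C → C y C becomes C' → y C C'
C → C y becomes C' → y C'
Add C' → ε

Resulting grammar:
C → c C'
C' → y C C'
C' → y C'
C' → ε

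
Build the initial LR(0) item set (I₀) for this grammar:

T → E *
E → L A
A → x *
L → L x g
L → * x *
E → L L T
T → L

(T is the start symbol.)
First, augment the grammar with T' → T
I₀ = CLOSURE({ [T' → . T] }):
  [T' → . T] has the dot before T: add [T → . E *], [T → . L]
  [T → . E *] has the dot before E: add [E → . L A], [E → . L L T]
  [T → . L] has the dot before L: add [L → . L x g], [L → . * x *]
No further items can be added.

I₀ = { [E → . L A], [E → . L L T], [L → . * x *], [L → . L x g], [T → . E *], [T → . L], [T' → . T] }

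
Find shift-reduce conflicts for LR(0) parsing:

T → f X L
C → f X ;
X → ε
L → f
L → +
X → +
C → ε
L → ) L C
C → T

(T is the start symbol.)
Yes — I2: [X → .] vs [X → . +]; I9: [C → .] vs [C → . f X ;]; I12: [X → .] vs [X → . +]

A shift-reduce conflict occurs when an LR(0) state has both:
  - a complete (reduce) item [A → α .] (dot at the end), and
  - a shift item [B → β . c γ] (dot before a terminal).

Augment with T' → T and build the canonical LR(0) collection (I0 = CLOSURE({[T' → . T]}), then GOTO on every symbol after a dot until no new states appear). It has 15 states:
  I0: { [T → . f X L], [T' → . T] }  — shift
  I1: { [T' → T .] }  — accept
  I2: { [T → f . X L], [X → . +], [X → .] }  — shift, reduce
  I3: { [X → + .] }  — reduce
  I4: { [L → . ) L C], [L → . +], [L → . f], [T → f X . L] }  — shift
  I5: { [L → ) . L C], [L → . ) L C], [L → . +], [L → . f] }  — shift
  I6: { [L → + .] }  — reduce
  I7: { [T → f X L .] }  — reduce
  I8: { [L → f .] }  — reduce
  I9: { [C → . T], [C → . f X ;], [C → .], [L → ) L . C], [T → . f X L] }  — shift, reduce
  I10: { [L → ) L C .] }  — reduce
  I11: { [C → T .] }  — reduce
  I12: { [C → f . X ;], [T → f . X L], [X → . +], [X → .] }  — shift, reduce
  I13: { [C → f X . ;], [L → . ) L C], [L → . +], [L → . f], [T → f X . L] }  — shift
  I14: { [C → f X ; .] }  — reduce

I2 contains reduce item [X → .] and shift item [X → . +] — shift-reduce conflict.
I9 contains reduce item [C → .] and shift items [C → . f X ;], [T → . f X L] — shift-reduce conflict.
I12 contains reduce item [X → .] and shift item [X → . +] — shift-reduce conflict.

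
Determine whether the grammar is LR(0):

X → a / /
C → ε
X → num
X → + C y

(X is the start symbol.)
Augment with X' → X and build the canonical LR(0) collection (I0 = CLOSURE({[X' → . X]}), then GOTO on every symbol after a dot until no new states appear). It has 9 states:
  I0: { [X → . + C y], [X → . a / /], [X → . num], [X' → . X] }  — shift
  I1: { [C → .], [X → + . C y] }  — reduce
  I2: { [X' → X .] }  — accept
  I3: { [X → a . / /] }  — shift
  I4: { [X → num .] }  — reduce
  I5: { [X → a / . /] }  — shift
  I6: { [X → a / / .] }  — reduce
  I7: { [X → + C . y] }  — shift
  I8: { [X → + C y .] }  — reduce

Every state is either a pure shift/goto state or contains exactly one complete item and nothing to shift — no conflicts. The grammar is LR(0).

Answer: Yes, the grammar is LR(0)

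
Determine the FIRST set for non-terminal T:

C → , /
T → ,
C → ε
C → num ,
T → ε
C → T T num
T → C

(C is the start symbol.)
{ ',', 'num', ε }

To compute FIRST(T), examine every production with T on the left-hand side, reading each right-hand side left to right until a non-nullable symbol is reached.

FIRST sets of the other non-terminals involved (by the same procedure, iterated to a fixed point):
  FIRST(C) = { ',', 'num', ε }

From T → ,:
  - ',' is a terminal: add ',' and stop
From T → ε:
  - ε-production, so ε ∈ FIRST(T)
From T → C:
  - C is a non-terminal: add FIRST(C) \ {ε} = { ',', 'num' }
    C is nullable and nothing follows, so the whole right-hand side can vanish: ε ∈ FIRST(T)

Collecting: FIRST(T) = { ',', 'num', ε }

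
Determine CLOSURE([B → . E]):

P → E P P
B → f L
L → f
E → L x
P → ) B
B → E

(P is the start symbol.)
{ [B → . E], [E → . L x], [L → . f] }

Start with: [B → . E]
  [B → . E] has the dot before E: add [E → . L x]
  [E → . L x] has the dot before L: add [L → . f]
No further items can be added.

CLOSURE = { [B → . E], [E → . L x], [L → . f] }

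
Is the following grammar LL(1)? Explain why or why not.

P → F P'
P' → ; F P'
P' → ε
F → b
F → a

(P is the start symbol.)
Yes, the grammar is LL(1).

Relevant sets:
  FOLLOW(P') = { $ }

For P':
  PREDICT(P' → ';' F P') = { ';' }
  PREDICT(P' → ε) = { $ }
For F:
  PREDICT(F → b) = { 'b' }
  PREDICT(F → a) = { 'a' }
P has a single production, so nothing to check there.

All predict sets are disjoint. The grammar IS LL(1).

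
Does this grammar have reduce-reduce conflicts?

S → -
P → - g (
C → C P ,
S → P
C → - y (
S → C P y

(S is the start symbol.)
No reduce-reduce conflicts

A reduce-reduce conflict occurs when an LR(0) state has two complete items [A → α .] and [B → β .] — both call for a reduction, and with no lookahead the parser cannot choose between them.

Augment with S' → S and build the canonical LR(0) collection (I0 = CLOSURE({[S' → . S]}), then GOTO on every symbol after a dot until no new states appear). It has 13 states:
  I0: { [C → . - y (], [C → . C P ,], [P → . - g (], [S → . -], [S → . C P y], [S → . P], [S' → . S] }  — shift
  I1: { [C → - . y (], [P → - . g (], [S → - .] }  — shift, reduce
  I2: { [C → C . P ,], [P → . - g (], [S → C . P y] }  — shift
  I3: { [S → P .] }  — reduce
  I4: { [S' → S .] }  — accept
  I5: { [P → - . g (] }  — shift
  I6: { [C → C P . ,], [S → C P . y] }  — shift
  I7: { [C → C P , .] }  — reduce
  I8: { [S → C P y .] }  — reduce
  I9: { [P → - g . (] }  — shift
  I10: { [P → - g ( .] }  — reduce
  I11: { [C → - y . (] }  — shift
  I12: { [C → - y ( .] }  — reduce

No state contains more than one complete item.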